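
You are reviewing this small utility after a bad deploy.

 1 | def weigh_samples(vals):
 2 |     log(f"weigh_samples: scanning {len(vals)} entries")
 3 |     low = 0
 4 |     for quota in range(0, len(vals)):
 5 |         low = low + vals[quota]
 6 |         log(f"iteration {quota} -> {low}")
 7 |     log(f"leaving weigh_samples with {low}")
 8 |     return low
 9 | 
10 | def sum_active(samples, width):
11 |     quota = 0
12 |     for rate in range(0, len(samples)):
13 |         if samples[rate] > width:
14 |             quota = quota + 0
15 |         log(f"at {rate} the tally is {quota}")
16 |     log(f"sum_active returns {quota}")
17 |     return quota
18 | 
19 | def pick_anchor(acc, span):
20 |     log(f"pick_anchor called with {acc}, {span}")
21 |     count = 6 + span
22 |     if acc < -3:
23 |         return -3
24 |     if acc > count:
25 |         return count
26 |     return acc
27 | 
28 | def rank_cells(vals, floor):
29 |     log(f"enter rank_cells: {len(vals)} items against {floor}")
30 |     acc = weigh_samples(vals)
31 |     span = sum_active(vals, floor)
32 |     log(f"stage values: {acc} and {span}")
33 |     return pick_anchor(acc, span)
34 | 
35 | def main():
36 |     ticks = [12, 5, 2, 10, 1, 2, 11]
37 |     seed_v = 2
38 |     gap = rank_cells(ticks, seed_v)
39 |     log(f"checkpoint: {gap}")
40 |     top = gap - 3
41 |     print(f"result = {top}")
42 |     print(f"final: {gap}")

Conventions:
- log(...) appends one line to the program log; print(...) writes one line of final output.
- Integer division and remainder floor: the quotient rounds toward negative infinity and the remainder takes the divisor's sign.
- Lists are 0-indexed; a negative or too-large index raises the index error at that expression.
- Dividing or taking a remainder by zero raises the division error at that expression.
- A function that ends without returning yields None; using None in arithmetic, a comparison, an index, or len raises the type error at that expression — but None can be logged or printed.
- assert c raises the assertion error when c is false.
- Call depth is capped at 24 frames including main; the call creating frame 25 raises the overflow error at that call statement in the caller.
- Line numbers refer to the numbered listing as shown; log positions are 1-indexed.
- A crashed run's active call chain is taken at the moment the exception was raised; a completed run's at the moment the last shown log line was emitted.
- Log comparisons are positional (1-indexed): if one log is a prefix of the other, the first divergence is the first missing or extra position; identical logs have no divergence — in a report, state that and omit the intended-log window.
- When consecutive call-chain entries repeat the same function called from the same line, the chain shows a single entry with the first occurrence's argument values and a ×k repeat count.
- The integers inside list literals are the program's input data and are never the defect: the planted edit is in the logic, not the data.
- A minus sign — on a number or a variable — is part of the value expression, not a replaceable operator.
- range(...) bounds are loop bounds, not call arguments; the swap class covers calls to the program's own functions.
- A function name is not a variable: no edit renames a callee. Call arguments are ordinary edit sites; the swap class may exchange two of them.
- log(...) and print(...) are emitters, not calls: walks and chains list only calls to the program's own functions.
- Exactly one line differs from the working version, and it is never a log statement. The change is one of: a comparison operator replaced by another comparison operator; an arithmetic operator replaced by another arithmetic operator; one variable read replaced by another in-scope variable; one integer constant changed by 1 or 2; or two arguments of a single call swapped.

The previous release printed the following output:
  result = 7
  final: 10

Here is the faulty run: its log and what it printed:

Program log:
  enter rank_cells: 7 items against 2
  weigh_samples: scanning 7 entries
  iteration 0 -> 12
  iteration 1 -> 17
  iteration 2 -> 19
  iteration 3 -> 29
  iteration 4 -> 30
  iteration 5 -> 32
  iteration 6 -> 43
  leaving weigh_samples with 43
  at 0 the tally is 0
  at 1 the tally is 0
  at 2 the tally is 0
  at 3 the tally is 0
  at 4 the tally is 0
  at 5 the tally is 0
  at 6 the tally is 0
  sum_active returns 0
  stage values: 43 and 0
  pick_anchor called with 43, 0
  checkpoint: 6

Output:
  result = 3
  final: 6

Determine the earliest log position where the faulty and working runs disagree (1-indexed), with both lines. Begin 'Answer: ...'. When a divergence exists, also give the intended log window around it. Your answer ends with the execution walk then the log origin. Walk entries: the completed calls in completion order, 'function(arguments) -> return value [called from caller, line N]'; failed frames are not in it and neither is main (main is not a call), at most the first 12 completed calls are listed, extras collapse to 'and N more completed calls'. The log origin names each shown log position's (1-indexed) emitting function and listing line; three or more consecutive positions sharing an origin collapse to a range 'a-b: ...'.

Answer: position 11 — the shown line 'at 0 the tally is 0' should read 'at 0 the tally is 1'.
Intended log window:
  9: iteration 6 -> 43
  10: leaving weigh_samples with 43
  11: at 0 the tally is 1
  12: at 1 the tally is 2
Execution walk:
  weigh_samples([12, 5, 2, 10, 1, 2, 11]) -> 43  [called from rank_cells, line 30]
  sum_active([12, 5, 2, 10, 1, 2, 11], 2) -> 0  [called from rank_cells, line 31]
  pick_anchor(43, 0) -> 6  [called from rank_cells, line 33]
  rank_cells([12, 5, 2, 10, 1, 2, 11], 2) -> 6  [called from main, line 38]
Log origin:
  1: from rank_cells, line 29
  2: from weigh_samples, line 2
  3-9: from weigh_samples, line 6
  10: from weigh_samples, line 7
  11-17: from sum_active, line 15
  18: from sum_active, line 16
  19: from rank_cells, line 32
  20: from pick_anchor, line 20
  21: from main, line 39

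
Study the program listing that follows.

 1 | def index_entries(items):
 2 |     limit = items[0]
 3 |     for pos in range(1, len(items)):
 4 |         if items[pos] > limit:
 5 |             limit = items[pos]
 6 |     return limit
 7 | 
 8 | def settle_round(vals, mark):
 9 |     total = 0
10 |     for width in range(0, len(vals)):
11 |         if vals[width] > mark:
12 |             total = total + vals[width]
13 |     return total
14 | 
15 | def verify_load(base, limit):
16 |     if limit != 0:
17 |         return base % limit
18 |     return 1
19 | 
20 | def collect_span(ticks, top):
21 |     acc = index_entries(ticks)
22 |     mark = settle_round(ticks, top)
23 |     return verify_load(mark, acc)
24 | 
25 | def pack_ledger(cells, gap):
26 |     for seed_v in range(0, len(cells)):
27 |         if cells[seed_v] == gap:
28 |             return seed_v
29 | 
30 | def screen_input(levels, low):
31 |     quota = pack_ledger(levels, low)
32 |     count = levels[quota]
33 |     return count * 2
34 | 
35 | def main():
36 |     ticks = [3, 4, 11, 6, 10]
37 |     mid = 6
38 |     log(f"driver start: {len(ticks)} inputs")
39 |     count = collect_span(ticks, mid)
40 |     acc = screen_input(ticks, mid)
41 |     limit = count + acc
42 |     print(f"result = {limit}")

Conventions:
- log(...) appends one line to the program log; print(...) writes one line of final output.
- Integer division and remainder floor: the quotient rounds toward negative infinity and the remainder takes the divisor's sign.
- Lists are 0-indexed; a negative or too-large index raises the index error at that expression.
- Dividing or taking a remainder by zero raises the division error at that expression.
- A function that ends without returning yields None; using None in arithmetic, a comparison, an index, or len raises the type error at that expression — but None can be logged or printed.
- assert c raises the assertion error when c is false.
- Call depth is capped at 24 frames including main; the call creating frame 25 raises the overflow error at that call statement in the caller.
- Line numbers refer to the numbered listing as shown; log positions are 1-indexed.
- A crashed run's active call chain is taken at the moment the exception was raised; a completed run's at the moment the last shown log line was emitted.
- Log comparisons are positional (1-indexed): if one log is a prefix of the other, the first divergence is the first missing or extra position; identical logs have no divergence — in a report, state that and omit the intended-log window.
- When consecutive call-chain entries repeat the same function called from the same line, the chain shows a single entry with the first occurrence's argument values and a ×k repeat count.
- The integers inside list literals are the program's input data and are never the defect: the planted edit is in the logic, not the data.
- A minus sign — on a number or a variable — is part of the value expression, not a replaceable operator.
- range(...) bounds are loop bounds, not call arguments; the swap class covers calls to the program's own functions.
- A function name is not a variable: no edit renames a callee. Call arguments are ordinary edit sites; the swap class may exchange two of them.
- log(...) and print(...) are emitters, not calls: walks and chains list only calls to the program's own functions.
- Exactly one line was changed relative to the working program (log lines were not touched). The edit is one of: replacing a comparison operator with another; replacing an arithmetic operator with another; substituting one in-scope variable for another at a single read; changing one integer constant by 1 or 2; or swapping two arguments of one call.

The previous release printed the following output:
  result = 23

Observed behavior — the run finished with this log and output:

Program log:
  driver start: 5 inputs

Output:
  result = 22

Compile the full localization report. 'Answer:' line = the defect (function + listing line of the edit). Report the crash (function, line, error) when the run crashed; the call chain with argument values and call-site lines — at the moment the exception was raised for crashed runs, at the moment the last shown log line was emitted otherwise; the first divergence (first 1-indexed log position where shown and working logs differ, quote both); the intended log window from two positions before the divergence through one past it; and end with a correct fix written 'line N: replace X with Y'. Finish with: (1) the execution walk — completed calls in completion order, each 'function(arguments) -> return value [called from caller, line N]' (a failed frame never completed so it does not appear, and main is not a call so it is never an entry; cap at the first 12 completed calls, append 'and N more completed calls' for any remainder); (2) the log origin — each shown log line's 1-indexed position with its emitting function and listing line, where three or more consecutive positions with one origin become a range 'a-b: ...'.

Answer: the defect is in collect_span at line 23.
Core observation: The two runs log identically and part ways only at the printed values.
Call chain: main.
First divergence: none — the logs agree in full.
Execution walk:
  index_entries([3, 4, 11, 6, 10]) -> 11  [called from collect_span, line 21]
  settle_round([3, 4, 11, 6, 10], 6) -> 21  [called from collect_span, line 22]
  verify_load(21, 11) -> 10  [called from collect_span, line 23]
  collect_span([3, 4, 11, 6, 10], 6) -> 10  [called from main, line 39]
  pack_ledger([3, 4, 11, 6, 10], 6) -> 3  [called from screen_input, line 31]
  screen_input([3, 4, 11, 6, 10], 6) -> 12  [called from main, line 40]
Origin of each log line:
  1: logged in main at line 38
A correct fix: line 23: replace `verify_load(mark, acc)` with `verify_load(acc, mark)`.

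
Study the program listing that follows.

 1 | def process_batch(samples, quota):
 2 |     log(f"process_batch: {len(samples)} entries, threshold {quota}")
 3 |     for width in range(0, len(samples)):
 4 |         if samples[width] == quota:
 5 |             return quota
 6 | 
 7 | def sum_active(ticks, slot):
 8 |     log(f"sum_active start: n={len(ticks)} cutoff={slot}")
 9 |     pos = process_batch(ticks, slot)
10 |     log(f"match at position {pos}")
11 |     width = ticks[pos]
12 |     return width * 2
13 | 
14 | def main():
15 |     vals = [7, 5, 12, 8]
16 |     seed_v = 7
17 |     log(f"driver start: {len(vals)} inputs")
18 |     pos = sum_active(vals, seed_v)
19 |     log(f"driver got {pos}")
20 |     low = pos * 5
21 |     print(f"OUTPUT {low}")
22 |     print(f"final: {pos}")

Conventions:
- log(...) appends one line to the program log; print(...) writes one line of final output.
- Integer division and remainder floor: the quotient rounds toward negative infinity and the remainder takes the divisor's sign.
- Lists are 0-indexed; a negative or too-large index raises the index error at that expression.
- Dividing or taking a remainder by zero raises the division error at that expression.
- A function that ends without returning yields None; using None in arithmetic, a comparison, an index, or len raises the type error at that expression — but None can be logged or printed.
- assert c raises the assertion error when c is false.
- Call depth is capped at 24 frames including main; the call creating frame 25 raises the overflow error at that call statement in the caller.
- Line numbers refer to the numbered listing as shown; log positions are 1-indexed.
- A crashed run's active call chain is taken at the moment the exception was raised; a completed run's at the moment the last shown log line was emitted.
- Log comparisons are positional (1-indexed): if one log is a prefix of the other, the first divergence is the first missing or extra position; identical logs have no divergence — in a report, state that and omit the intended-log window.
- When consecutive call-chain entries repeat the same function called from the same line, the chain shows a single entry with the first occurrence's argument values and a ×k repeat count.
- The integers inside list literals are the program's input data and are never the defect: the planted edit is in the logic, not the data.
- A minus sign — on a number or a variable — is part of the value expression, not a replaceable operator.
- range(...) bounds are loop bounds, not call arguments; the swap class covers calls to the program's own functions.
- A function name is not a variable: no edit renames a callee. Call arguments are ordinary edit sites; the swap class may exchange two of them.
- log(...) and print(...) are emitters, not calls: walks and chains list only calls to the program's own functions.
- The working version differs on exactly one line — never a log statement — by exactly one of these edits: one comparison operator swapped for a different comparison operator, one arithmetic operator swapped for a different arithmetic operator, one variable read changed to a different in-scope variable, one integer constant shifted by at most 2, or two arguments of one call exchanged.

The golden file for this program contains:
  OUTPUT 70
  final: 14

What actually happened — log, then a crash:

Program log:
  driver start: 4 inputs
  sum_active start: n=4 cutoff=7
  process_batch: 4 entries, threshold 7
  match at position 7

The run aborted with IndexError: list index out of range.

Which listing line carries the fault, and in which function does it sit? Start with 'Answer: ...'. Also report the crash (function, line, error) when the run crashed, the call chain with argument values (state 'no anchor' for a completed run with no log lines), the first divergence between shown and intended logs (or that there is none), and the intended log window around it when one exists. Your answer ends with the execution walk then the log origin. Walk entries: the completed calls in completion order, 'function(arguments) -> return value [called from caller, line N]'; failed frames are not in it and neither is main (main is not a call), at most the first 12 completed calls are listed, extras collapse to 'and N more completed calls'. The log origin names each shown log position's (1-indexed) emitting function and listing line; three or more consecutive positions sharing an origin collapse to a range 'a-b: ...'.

Answer: the defect is in process_batch at line 5.
The tell: Position 4 is the first bad log line: 'match at position 7' should read 'match at position 0'.
Crash: sum_active, line 11, IndexError.
Call chain: main -> sum_active([7, 5, 12, 8], 7) (called at line 18).
First divergence: position 4; shown 'match at position 7' vs intended 'match at position 0'.
Intended log window:
  2: sum_active start: n=4 cutoff=7
  3: process_batch: 4 entries, threshold 7
  4: match at position 0
  5: driver got 14
Execution walk:
  process_batch([7, 5, 12, 8], 7) -> 7  [called from sum_active, line 9]
Log line origins:
  1: from main, line 17
  2: from sum_active, line 8
  3: from process_batch, line 2
  4: from sum_active, line 10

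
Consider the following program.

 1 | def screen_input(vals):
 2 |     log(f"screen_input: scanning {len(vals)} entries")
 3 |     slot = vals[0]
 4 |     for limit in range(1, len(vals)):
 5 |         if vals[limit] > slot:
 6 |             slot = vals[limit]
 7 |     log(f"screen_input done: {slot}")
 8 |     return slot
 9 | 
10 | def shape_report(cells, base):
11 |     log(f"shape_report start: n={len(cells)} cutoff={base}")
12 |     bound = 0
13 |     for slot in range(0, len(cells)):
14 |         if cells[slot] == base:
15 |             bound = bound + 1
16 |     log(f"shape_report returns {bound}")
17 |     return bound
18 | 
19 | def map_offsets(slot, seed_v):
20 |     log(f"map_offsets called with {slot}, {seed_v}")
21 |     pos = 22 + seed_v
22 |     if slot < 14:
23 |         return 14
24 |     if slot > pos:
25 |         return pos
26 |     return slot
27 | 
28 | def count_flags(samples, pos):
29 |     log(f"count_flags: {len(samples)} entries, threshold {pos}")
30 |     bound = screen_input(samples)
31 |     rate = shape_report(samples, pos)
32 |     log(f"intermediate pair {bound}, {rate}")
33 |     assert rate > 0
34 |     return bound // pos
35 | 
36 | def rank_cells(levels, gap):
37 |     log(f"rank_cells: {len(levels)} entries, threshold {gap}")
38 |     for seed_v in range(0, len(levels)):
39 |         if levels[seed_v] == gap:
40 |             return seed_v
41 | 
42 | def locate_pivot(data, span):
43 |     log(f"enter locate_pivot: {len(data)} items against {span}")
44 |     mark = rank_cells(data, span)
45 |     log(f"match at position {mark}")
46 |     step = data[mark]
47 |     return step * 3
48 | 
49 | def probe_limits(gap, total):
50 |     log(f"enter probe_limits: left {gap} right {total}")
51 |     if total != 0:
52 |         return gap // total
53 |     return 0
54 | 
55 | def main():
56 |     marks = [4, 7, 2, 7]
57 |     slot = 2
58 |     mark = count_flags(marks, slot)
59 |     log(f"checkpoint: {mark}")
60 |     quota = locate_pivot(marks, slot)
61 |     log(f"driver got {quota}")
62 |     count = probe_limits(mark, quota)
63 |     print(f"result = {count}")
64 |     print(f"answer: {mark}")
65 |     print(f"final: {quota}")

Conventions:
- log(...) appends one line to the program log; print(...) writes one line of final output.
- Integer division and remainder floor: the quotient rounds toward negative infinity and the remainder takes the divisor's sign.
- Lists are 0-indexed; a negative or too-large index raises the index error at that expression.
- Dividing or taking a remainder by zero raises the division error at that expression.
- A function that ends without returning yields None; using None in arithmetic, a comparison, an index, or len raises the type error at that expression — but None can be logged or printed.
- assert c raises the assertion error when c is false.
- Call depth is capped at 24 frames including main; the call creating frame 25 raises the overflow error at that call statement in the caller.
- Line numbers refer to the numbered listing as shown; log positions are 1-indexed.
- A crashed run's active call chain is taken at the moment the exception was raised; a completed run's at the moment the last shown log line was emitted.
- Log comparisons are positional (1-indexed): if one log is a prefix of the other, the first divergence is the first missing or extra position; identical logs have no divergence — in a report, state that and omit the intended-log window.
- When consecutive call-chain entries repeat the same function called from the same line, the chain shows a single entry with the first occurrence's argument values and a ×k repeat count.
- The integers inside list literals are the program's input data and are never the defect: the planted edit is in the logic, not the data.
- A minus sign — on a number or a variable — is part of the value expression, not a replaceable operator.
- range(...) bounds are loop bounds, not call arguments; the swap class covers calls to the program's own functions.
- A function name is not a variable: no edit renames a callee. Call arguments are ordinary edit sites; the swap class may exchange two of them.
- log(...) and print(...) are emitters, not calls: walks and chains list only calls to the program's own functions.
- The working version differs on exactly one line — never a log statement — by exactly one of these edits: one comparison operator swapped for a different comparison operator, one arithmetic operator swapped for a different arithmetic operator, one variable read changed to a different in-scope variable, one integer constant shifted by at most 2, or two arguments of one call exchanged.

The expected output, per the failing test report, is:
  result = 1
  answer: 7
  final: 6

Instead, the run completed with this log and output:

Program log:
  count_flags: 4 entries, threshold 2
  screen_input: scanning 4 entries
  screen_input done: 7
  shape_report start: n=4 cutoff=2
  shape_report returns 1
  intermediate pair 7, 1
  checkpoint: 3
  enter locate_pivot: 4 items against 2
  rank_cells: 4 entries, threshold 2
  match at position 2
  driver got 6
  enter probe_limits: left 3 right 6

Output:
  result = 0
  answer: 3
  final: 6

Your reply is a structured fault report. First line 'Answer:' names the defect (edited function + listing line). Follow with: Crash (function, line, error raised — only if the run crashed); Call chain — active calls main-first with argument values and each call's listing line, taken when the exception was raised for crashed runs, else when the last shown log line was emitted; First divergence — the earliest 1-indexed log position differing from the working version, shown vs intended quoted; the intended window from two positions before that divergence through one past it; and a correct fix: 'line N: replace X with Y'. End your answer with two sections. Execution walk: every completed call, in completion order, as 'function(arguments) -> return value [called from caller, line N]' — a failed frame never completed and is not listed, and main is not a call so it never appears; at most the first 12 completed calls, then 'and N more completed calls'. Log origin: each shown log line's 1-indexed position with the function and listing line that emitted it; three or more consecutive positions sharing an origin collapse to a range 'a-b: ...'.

Answer: the defect is in count_flags at line 34.
The tell: Log line 7 is where behavior first shows: 'checkpoint: 3' appears instead of 'checkpoint: 7'.
Call chain: main -> probe_limits(3, 6) (called at line 62).
First divergence: at position 7 the run shows 'checkpoint: 3' where the working version logs 'checkpoint: 7'.
Intended log window:
  5: shape_report returns 1
  6: intermediate pair 7, 1
  7: checkpoint: 7
  8: enter locate_pivot: 4 items against 2
Execution walk:
  screen_input([4, 7, 2, 7]) -> 7  [called from count_flags, line 30]
  shape_report([4, 7, 2, 7], 2) -> 1  [called from count_flags, line 31]
  count_flags([4, 7, 2, 7], 2) -> 3  [called from main, line 58]
  rank_cells([4, 7, 2, 7], 2) -> 2  [called from locate_pivot, line 44]
  locate_pivot([4, 7, 2, 7], 2) -> 6  [called from main, line 60]
  probe_limits(3, 6) -> 0  [called from main, line 62]
Log line origins:
  1: from count_flags, line 29
  2: from screen_input, line 2
  3: from screen_input, line 7
  4: from shape_report, line 11
  5: from shape_report, line 16
  6: from count_flags, line 32
  7: from main, line 59
  8: from locate_pivot, line 43
  9: from rank_cells, line 37
  10: from locate_pivot, line 45
  11: from main, line 61
  12: from probe_limits, line 50
A correct fix: line 34: replace `pos` with `rate`.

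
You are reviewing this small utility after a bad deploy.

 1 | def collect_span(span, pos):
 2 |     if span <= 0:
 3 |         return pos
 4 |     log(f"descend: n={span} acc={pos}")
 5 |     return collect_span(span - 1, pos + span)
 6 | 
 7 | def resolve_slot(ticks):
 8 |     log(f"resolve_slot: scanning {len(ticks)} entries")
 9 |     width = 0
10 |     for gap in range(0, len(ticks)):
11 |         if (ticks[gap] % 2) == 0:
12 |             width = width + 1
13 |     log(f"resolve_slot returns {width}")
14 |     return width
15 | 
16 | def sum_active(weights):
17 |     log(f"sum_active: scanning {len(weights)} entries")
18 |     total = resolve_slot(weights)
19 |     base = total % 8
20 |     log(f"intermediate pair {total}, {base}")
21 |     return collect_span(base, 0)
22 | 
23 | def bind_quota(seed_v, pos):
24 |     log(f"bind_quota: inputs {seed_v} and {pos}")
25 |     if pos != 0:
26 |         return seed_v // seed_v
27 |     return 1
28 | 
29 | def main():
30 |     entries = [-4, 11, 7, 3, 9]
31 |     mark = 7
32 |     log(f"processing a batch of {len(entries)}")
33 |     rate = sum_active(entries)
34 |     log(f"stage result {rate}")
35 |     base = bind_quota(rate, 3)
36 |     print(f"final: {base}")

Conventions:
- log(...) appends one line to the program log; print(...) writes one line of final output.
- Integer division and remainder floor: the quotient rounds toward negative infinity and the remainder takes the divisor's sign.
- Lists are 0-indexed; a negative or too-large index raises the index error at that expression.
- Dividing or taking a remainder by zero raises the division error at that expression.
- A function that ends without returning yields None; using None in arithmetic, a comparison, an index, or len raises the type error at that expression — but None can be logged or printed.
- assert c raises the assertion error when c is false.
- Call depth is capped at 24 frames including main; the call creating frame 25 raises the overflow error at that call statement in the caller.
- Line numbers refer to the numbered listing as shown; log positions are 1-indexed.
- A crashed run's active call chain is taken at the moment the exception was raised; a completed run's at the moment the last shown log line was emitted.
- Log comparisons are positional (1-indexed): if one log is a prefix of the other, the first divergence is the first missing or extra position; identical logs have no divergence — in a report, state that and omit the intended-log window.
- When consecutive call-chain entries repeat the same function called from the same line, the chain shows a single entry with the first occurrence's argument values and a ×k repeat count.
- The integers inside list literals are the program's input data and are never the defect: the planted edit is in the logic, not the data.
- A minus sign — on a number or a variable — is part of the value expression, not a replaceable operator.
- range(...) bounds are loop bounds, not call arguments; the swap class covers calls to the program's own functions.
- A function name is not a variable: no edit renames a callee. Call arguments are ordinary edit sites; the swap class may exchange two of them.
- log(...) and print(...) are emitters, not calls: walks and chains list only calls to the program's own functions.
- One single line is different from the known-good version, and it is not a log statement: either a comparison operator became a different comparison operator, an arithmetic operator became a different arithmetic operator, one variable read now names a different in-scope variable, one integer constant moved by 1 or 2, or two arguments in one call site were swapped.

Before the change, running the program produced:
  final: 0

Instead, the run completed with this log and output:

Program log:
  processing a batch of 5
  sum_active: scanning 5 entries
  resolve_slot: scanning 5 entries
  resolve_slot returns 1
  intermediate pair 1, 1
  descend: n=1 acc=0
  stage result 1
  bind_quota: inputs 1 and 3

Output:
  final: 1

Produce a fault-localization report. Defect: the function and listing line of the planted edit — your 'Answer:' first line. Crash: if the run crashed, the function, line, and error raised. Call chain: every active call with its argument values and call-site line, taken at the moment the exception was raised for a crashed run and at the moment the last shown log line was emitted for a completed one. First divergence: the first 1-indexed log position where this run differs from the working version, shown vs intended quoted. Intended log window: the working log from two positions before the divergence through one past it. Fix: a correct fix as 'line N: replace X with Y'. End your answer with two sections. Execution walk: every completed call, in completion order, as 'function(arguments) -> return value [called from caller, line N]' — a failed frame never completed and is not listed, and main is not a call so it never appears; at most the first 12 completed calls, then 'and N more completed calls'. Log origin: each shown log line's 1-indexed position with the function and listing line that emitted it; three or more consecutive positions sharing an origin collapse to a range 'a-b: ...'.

Answer: the defect is in bind_quota at line 26.
Key observation: Nothing in the log betrays the bug — only the output does.
Call chain: main -> bind_quota(1, 3) (called at line 35).
First divergence: none (the log streams are identical).
Execution walk:
  resolve_slot([-4, 11, 7, 3, 9]) -> 1  [called from sum_active, line 18]
  collect_span(0, 1) -> 1  [called from collect_span, line 5]
  collect_span(1, 0) -> 1  [called from sum_active, line 21]
  sum_active([-4, 11, 7, 3, 9]) -> 1  [called from main, line 33]
  bind_quota(1, 3) -> 1  [called from main, line 35]
Log line origins:
  1: emitted by main (line 32)
  2: emitted by sum_active (line 17)
  3: emitted by resolve_slot (line 8)
  4: emitted by resolve_slot (line 13)
  5: emitted by sum_active (line 20)
  6: emitted by collect_span (line 4)
  7: emitted by main (line 34)
  8: emitted by bind_quota (line 24)
A correct fix: line 26: replace `seed_v // seed_v` with `seed_v // pos`.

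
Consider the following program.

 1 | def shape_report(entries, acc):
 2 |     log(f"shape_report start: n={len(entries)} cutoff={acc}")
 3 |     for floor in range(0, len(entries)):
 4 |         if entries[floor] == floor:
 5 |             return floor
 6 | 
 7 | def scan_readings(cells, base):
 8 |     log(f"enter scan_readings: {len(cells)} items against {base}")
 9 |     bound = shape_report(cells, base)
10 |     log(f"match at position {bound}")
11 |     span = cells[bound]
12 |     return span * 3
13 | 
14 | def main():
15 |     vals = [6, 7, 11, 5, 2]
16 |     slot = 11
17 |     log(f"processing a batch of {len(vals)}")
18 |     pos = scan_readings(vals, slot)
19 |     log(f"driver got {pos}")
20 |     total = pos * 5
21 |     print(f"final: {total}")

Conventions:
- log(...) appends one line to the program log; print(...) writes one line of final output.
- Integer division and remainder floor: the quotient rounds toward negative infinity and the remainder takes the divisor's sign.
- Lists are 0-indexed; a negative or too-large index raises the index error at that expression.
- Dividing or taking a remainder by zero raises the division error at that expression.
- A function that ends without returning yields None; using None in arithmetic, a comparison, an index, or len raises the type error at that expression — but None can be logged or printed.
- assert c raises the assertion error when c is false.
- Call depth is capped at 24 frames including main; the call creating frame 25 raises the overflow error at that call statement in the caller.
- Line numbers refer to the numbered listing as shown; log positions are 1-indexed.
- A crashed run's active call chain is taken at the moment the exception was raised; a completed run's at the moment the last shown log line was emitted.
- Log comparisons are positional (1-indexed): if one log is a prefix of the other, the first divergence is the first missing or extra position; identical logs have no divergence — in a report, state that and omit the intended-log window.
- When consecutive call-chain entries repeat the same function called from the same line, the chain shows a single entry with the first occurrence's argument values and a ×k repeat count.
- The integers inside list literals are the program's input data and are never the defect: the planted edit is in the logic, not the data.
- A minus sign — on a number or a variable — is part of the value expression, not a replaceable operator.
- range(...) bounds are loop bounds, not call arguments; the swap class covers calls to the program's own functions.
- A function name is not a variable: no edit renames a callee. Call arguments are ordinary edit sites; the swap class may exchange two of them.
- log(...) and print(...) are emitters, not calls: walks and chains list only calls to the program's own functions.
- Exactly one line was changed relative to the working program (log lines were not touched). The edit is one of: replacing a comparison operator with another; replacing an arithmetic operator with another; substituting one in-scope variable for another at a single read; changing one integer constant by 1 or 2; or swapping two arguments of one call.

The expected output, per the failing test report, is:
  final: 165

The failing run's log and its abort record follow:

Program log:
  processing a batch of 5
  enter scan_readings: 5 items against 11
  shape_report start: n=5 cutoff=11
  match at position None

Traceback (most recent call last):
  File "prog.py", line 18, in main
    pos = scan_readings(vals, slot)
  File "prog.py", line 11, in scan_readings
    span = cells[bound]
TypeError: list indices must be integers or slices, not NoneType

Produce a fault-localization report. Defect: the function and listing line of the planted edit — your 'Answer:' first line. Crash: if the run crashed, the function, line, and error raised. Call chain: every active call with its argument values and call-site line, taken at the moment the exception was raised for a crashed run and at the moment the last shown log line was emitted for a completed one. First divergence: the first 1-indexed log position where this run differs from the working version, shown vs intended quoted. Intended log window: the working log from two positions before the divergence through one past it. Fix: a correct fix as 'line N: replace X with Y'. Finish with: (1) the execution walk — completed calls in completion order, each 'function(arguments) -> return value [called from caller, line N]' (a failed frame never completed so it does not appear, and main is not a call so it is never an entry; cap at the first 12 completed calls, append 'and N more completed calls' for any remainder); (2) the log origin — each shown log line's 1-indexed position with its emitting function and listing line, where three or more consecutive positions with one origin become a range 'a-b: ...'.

Answer: the defect is in shape_report at line 4.
Core observation: Everything matches until log position 4, which reads 'match at position None' in place of 'match at position 2'.
Crash: scan_readings, line 11, TypeError.
Call chain: main -> scan_readings([6, 7, 11, 5, 2], 11) (called at line 18).
First divergence: position 4 — shown 'match at position None', intended 'match at position 2'.
Intended log window:
  2: enter scan_readings: 5 items against 11
  3: shape_report start: n=5 cutoff=11
  4: match at position 2
  5: driver got 33
Execution walk:
  shape_report([6, 7, 11, 5, 2], 11) -> None  [called from scan_readings, line 9]
Log line origins:
  1 — main, line 17
  2 — scan_readings, line 8
  3 — shape_report, line 2
  4 — scan_readings, line 10
A correct fix: line 4: replace `entries[floor] == floor` with `entries[floor] == acc`.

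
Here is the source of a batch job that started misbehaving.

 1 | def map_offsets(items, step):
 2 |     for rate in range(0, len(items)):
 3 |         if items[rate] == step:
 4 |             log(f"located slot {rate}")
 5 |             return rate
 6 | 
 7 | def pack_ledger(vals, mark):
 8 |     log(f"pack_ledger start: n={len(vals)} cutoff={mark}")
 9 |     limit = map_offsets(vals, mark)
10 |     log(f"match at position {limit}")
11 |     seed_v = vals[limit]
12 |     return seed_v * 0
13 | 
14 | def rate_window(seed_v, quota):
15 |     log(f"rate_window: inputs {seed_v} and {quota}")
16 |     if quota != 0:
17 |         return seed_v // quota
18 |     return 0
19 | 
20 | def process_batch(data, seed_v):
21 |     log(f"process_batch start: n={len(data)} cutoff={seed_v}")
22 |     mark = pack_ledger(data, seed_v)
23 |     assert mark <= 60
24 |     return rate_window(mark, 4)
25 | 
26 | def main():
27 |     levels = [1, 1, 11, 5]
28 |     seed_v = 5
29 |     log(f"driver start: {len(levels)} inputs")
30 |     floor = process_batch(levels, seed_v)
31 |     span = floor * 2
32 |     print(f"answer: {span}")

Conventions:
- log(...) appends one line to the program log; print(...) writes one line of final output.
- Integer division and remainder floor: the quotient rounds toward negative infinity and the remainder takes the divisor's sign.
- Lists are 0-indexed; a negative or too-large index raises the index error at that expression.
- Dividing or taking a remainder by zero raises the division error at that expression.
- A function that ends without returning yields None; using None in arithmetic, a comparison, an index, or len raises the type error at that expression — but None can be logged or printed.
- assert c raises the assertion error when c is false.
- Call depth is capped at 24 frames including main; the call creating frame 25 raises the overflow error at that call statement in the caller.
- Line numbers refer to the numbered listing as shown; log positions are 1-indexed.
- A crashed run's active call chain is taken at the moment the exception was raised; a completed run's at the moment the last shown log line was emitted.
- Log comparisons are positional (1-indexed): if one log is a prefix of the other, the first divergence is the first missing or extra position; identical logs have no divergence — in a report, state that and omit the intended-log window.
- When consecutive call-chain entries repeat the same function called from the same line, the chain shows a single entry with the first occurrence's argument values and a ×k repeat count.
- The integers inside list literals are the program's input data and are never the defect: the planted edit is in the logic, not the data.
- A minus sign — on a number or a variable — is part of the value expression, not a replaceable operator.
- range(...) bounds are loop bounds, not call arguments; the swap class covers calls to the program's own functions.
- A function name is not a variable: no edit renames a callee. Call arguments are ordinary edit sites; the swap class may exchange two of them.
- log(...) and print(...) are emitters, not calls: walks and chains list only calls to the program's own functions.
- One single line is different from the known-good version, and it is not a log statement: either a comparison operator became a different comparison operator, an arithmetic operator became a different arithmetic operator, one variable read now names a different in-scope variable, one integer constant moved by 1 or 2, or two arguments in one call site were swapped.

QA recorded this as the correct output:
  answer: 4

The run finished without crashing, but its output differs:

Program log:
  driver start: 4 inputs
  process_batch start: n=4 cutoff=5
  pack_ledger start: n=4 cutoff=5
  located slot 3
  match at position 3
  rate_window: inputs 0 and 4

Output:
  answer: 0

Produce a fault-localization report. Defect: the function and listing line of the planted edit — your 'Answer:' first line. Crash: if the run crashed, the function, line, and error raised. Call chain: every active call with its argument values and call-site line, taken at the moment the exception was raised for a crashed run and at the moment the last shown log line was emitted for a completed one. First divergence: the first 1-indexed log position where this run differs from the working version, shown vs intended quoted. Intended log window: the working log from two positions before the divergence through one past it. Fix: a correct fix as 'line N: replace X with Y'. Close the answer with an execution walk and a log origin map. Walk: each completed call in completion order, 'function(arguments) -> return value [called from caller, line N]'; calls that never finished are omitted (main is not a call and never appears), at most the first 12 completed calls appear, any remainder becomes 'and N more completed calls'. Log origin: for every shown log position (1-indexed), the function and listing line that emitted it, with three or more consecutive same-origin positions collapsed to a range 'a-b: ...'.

Answer: the defect is in pack_ledger at line 12.
Key fact: The earliest visible damage is log position 6 — 'rate_window: inputs 0 and 4' rather than the intended 'rate_window: inputs 10 and 4'.
Call chain: main -> process_batch([1, 1, 11, 5], 5) (called at line 30) -> rate_window(0, 4) (called at line 24).
First divergence: position 6; shown 'rate_window: inputs 0 and 4' vs intended 'rate_window: inputs 10 and 4'.
Intended log window:
  4: located slot 3
  5: match at position 3
  6: rate_window: inputs 10 and 4
Execution walk:
  map_offsets([1, 1, 11, 5], 5) -> 3  [called from pack_ledger, line 9]
  pack_ledger([1, 1, 11, 5], 5) -> 0  [called from process_batch, line 22]
  rate_window(0, 4) -> 0  [called from process_batch, line 24]
  process_batch([1, 1, 11, 5], 5) -> 0  [called from main, line 30]
Log line origins:
  1: logged in main at line 29
  2: logged in process_batch at line 21
  3: logged in pack_ledger at line 8
  4: logged in map_offsets at line 4
  5: logged in pack_ledger at line 10
  6: logged in rate_window at line 15
A correct fix: line 12: replace `0` with `2`.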